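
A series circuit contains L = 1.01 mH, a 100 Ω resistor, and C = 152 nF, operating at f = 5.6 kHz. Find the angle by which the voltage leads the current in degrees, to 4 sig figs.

-56.56°

ω = 2πf = 35190 rad/s
X_L = ωL = 35.54 Ω
X_C = 1/(ωC) = 187.0 Ω
Net reactance X = X_L − X_C = -151.4 Ω
Z = 100.0 − j151.4 Ω
|Z| = √(100.0² + 151.4²) = 181.5 Ω
∠Z = arctan(-151.4/100.0) = -56.56°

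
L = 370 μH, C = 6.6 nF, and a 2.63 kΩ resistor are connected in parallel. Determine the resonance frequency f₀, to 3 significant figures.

ω₀ = 1/√(LC) = 1/√(0.00037 × 6.6e-09) = 639900 rad/s
f₀ = ω₀/(2π) = 102 kHz

102 kHz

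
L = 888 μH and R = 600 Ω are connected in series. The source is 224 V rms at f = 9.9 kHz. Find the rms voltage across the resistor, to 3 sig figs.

ω = 2πf = 62200 rad/s
X_L = ωL = 55.2 Ω
Z = 600 + j55.2 Ω
|Z| = √(600² + 55.2²) = 603 Ω
I = V/|Z| = 372 mA
V_R = I·|Z_R| = 0.372 × 600 = 223 V

223 V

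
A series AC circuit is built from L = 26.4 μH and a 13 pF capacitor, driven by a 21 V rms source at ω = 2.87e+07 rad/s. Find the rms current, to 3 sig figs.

10.9 mA

X_L = ωL = 758 Ω
X_C = 1/(ωC) = 2680 Ω
Net reactance X = X_L − X_C = -1920 Ω
Z = − j1920 Ω
|Z| = √(0² + 1920²) = 1920 Ω
I = V/|Z| = 21/1920 = 10.9 mA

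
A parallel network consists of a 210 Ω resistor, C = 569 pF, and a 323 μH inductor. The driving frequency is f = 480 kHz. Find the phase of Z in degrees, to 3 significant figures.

ω = 2πf = 3.016e+06 rad/s
X_L = ωL = 974 Ω
X_C = 1/(ωC) = 583 Ω
Parallel: admittances add. Y = 1/R + 1/(jωL) + jωC
Y = (0.00476 + j0.000690) S
|Y| = 0.00481 S → |Z| = 1/|Y| = 208 Ω, ∠Z = −∠Y = -8.24°

-8.24°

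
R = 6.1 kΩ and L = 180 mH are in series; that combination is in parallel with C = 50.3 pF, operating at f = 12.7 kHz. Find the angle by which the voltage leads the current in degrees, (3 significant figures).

65.5°

ω = 2πf = 79800 rad/s
X_L = ωL = 14400 Ω
X_C = 1/(ωC) = 249000 Ω
Branch 1 (R+jX_L): Z₁ = 6100 + j14400 Ω, |Z₁| = 15600 Ω
Branch 2 (−jX_C): Z₂ = −j249000 Ω
Parallel: Z = Z₁Z₂/(Z₁+Z₂), |Z| = 16600 Ω, ∠Z = 65.5°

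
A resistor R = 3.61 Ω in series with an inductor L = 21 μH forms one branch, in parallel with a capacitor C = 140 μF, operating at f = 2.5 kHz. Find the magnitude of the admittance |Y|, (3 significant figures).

2.19 S

ω = 2πf = 15710 rad/s
X_L = ωL = 0.330 Ω
X_C = 1/(ωC) = 0.455 Ω
Branch 1 (R+jX_L): Z₁ = 3.61 + j0.330 Ω, |Z₁| = 3.63 Ω
Branch 2 (−jX_C): Z₂ = −j0.455 Ω
Parallel: Z = Z₁Z₂/(Z₁+Z₂), |Z| = 0.456 Ω, ∠Z = -82.8°
|Y| = 1/|Z| = 2.19 S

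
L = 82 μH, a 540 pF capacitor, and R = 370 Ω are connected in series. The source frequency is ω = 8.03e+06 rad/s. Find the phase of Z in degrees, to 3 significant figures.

49.1°

X_L = ωL = 658 Ω
X_C = 1/(ωC) = 231 Ω
Net reactance X = X_L − X_C = 428 Ω
Z = 370 + j428 Ω
|Z| = √(370² + 428²) = 566 Ω
∠Z = arctan(428/370) = 49.1°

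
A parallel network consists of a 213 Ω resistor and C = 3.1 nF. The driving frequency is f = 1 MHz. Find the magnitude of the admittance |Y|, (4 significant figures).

ω = 2πf = 6.283e+06 rad/s
X_C = 1/(ωC) = 51.34 Ω
Parallel: admittances add. Y = 1/R + jωC
Y = (0.004695 + j0.01948) S
|Y| = 0.02004 S → |Z| = 1/|Y| = 49.91 Ω, ∠Z = −∠Y = -76.45°

20.04 mS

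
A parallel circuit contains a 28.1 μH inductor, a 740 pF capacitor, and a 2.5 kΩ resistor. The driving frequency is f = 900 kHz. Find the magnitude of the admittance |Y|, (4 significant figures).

2.146 mS

ω = 2πf = 5.655e+06 rad/s
X_L = ωL = 158.9 Ω
X_C = 1/(ωC) = 239.0 Ω
Parallel: admittances add. Y = 1/R + 1/(jωL) + jωC
Y = (0.0004000 − j0.002109) S
|Y| = 0.002146 S → |Z| = 1/|Y| = 465.9 Ω, ∠Z = −∠Y = 79.26°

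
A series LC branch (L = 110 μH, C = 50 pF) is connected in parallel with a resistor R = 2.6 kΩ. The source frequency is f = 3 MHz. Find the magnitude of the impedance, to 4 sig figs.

ω = 2πf = 1.885e+07 rad/s
X_L = ωL = 2073 Ω
X_C = 1/(ωC) = 1061 Ω
Branch 1: Z₁ = R = 2600 Ω
Branch 2 (series LC): Z₂ = j(X_L − X_C) = j1012 Ω
Parallel: Z = Z₁Z₂/(Z₁+Z₂), |Z| = 943.4 Ω, ∠Z = 68.72°

943.4 Ω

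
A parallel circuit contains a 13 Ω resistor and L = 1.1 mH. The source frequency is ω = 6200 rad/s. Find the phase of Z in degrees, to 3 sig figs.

X_L = ωL = 6.82 Ω
Parallel: admittances add. Y = 1/R + 1/(jωL)
Y = (0.0769 − j0.147) S
|Y| = 0.166 S → |Z| = 1/|Y| = 6.04 Ω, ∠Z = −∠Y = 62.3°

62.3°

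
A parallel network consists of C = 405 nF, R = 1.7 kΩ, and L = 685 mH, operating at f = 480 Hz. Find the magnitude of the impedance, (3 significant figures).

ω = 2πf = 3016 rad/s
X_L = ωL = 2070 Ω
X_C = 1/(ωC) = 819 Ω
Parallel: admittances add. Y = 1/R + 1/(jωL) + jωC
Y = (0.000588 + j0.000737) S
|Y| = 0.000943 S → |Z| = 1/|Y| = 1060 Ω, ∠Z = −∠Y = -51.4°

1060 Ω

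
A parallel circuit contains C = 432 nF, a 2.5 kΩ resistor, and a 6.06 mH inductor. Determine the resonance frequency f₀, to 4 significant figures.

ω₀ = 1/√(LC) = 1/√(0.00606 × 4.32e-07) = 19540 rad/s
f₀ = ω₀/(2π) = 3.111 kHz

3.111 kHz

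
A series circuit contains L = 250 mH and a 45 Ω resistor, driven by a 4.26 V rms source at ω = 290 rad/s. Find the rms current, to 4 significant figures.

X_L = ωL = 72.50 Ω
Z = 45.00 + j72.50 Ω
|Z| = √(45.00² + 72.50²) = 85.33 Ω
I = V/|Z| = 4.26/85.33 = 49.92 mA

49.92 mA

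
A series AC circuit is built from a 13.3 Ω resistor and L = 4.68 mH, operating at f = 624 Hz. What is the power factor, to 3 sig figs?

0.587

ω = 2πf = 3921 rad/s
X_L = ωL = 18.3 Ω
Z = 13.3 + j18.3 Ω
|Z| = √(13.3² + 18.3²) = 22.7 Ω
∠Z = arctan(18.3/13.3) = 54.1°
cos φ = cos(54.1°) = 0.587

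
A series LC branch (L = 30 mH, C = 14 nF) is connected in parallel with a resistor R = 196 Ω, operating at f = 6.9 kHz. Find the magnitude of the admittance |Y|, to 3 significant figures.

ω = 2πf = 43350 rad/s
X_L = ωL = 1300 Ω
X_C = 1/(ωC) = 1650 Ω
Branch 1: Z₁ = R = 196 Ω
Branch 2 (series LC): Z₂ = j(X_L − X_C) = −j347 Ω
Parallel: Z = Z₁Z₂/(Z₁+Z₂), |Z| = 171 Ω, ∠Z = -29.5°
|Y| = 1/|Z| = 5.86 mS

5.86 mS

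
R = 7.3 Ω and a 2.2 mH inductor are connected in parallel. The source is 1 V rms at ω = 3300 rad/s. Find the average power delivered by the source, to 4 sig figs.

137.0 mW

X_L = ωL = 7.260 Ω
Parallel: admittances add. Y = 1/R + 1/(jωL)
Y = (0.1370 − j0.1377) S
|Y| = 0.1943 S → |Z| = 1/|Y| = 5.148 Ω, ∠Z = −∠Y = 45.16°
I = V/|Z| = 194.3 mA
P = VI cos φ = 1 × 0.1943 × cos(45.16°) = 137.0 mW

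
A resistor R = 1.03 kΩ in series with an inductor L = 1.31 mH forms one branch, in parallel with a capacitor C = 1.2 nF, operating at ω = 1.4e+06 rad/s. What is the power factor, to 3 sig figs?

X_L = ωL = 1830 Ω
X_C = 1/(ωC) = 595 Ω
Branch 1 (R+jX_L): Z₁ = 1030 + j1830 Ω, |Z₁| = 2100 Ω
Branch 2 (−jX_C): Z₂ = −j595 Ω
Parallel: Z = Z₁Z₂/(Z₁+Z₂), |Z| = 777 Ω, ∠Z = -79.6°
cos φ = cos(-79.6°) = 0.181

0.181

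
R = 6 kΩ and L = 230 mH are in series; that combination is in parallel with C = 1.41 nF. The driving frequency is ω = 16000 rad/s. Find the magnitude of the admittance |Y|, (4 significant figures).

X_L = ωL = 3680 Ω
X_C = 1/(ωC) = 44330 Ω
Branch 1 (R+jX_L): Z₁ = 6000 + j3680 Ω, |Z₁| = 7039 Ω
Branch 2 (−jX_C): Z₂ = −j44330 Ω
Parallel: Z = Z₁Z₂/(Z₁+Z₂), |Z| = 7594 Ω, ∠Z = 23.13°
|Y| = 1/|Z| = 131.7 μS

131.7 μS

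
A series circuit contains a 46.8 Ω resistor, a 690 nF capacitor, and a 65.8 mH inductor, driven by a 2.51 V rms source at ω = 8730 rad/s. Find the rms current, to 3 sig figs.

6.11 mA

X_L = ωL = 574 Ω
X_C = 1/(ωC) = 166 Ω
Net reactance X = X_L − X_C = 408 Ω
Z = 46.8 + j408 Ω
|Z| = √(46.8² + 408²) = 411 Ω
I = V/|Z| = 2.51/411 = 6.11 mA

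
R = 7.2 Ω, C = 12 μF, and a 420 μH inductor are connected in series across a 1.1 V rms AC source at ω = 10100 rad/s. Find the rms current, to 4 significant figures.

X_L = ωL = 4.242 Ω
X_C = 1/(ωC) = 8.251 Ω
Net reactance X = X_L − X_C = -4.009 Ω
Z = 7.200 − j4.009 Ω
|Z| = √(7.200² + 4.009²) = 8.241 Ω
I = V/|Z| = 1.1/8.241 = 133.5 mA

133.5 mA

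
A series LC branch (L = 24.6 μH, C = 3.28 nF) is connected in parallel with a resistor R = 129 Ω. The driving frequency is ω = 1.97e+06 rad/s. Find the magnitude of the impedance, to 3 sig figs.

X_L = ωL = 48.5 Ω
X_C = 1/(ωC) = 155 Ω
Branch 1: Z₁ = R = 129 Ω
Branch 2 (series LC): Z₂ = j(X_L − X_C) = −j106 Ω
Parallel: Z = Z₁Z₂/(Z₁+Z₂), |Z| = 82.0 Ω, ∠Z = -50.5°

82.0 Ω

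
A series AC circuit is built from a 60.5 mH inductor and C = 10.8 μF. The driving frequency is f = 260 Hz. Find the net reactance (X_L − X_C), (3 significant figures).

ω = 2πf = 1634 rad/s
X_L = ωL = 98.8 Ω
X_C = 1/(ωC) = 56.7 Ω
X = 98.8 − 56.7 = 42.2 Ω

42.2 Ω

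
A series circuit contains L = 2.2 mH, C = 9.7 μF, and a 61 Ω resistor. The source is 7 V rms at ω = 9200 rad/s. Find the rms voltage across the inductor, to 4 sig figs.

X_L = ωL = 20.24 Ω
X_C = 1/(ωC) = 11.21 Ω
Net reactance X = X_L − X_C = 9.034 Ω
Z = 61.00 + j9.034 Ω
|Z| = √(61.00² + 9.034²) = 61.67 Ω
I = V/|Z| = 113.5 mA
V_L = I·|Z_L| = 0.1135 × 20.24 = 2.298 V

2.298 V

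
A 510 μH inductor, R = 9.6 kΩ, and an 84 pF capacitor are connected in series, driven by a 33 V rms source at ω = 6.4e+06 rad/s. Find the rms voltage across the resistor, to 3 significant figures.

32.7 V

X_L = ωL = 3260 Ω
X_C = 1/(ωC) = 1860 Ω
Net reactance X = X_L − X_C = 1400 Ω
Z = 9600 + j1400 Ω
|Z| = √(9600² + 1400²) = 9700 Ω
I = V/|Z| = 3.40 mA
V_R = I·|Z_R| = 0.00340 × 9600 = 32.7 V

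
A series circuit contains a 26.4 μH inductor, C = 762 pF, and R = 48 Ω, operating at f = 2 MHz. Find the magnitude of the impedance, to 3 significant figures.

ω = 2πf = 1.257e+07 rad/s
X_L = ωL = 332 Ω
X_C = 1/(ωC) = 104 Ω
Net reactance X = X_L − X_C = 227 Ω
Z = 48.0 + j227 Ω
|Z| = √(48.0² + 227²) = 232 Ω

232 Ω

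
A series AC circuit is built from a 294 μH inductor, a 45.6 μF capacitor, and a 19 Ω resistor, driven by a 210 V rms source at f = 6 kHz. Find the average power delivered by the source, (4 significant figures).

1.778 kW

ω = 2πf = 37700 rad/s
X_L = ωL = 11.08 Ω
X_C = 1/(ωC) = 0.5817 Ω
Net reactance X = X_L − X_C = 10.50 Ω
Z = 19.00 + j10.50 Ω
|Z| = √(19.00² + 10.50²) = 21.71 Ω
∠Z = arctan(10.50/19.00) = 28.93°
I = V/|Z| = 9.673 A
P = VI cos φ = 210 × 9.673 × cos(28.93°) = 1.778 kW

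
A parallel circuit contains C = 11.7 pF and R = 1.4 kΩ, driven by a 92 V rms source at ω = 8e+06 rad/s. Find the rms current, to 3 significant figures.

66.3 mA

X_C = 1/(ωC) = 10700 Ω
Parallel: admittances add. Y = 1/R + jωC
Y = (0.000714 + j9.36e-05) S
|Y| = 0.000720 S → |Z| = 1/|Y| = 1390 Ω, ∠Z = −∠Y = -7.47°
I = V/|Z| = 92/1390 = 66.3 mA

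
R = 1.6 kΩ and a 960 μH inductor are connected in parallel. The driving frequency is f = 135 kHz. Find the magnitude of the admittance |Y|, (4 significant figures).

ω = 2πf = 848200 rad/s
X_L = ωL = 814.3 Ω
Parallel: admittances add. Y = 1/R + 1/(jωL)
Y = (0.0006250 − j0.001228) S
|Y| = 0.001378 S → |Z| = 1/|Y| = 725.7 Ω, ∠Z = −∠Y = 63.03°

1.378 mS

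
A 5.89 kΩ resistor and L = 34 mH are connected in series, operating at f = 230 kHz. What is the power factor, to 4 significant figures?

0.1190

ω = 2πf = 1.445e+06 rad/s
X_L = ωL = 49130 Ω
Z = 5890 + j49130 Ω
|Z| = √(5890² + 49130²) = 49490 Ω
∠Z = arctan(49130/5890) = 83.16°
cos φ = cos(83.16°) = 0.1190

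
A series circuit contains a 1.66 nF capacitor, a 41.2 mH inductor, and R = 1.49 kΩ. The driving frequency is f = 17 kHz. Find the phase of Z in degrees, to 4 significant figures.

ω = 2πf = 106800 rad/s
X_L = ωL = 4401 Ω
X_C = 1/(ωC) = 5640 Ω
Net reactance X = X_L − X_C = -1239 Ω
Z = 1490 − j1239 Ω
|Z| = √(1490² + 1239²) = 1938 Ω
∠Z = arctan(-1239/1490) = -39.75°

-39.75°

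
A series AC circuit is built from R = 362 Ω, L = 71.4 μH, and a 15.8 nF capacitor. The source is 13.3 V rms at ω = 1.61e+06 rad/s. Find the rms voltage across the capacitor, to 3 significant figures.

1.41 V

X_L = ωL = 115 Ω
X_C = 1/(ωC) = 39.3 Ω
Net reactance X = X_L − X_C = 75.6 Ω
Z = 362 + j75.6 Ω
|Z| = √(362² + 75.6²) = 370 Ω
I = V/|Z| = 36.0 mA
V_C = I·|Z_C| = 0.0360 × 39.3 = 1.41 V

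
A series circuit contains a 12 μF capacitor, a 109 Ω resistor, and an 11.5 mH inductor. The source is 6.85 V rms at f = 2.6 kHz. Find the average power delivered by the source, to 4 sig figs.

112.9 mW

ω = 2πf = 16340 rad/s
X_L = ωL = 187.9 Ω
X_C = 1/(ωC) = 5.101 Ω
Net reactance X = X_L − X_C = 182.8 Ω
Z = 109.0 + j182.8 Ω
|Z| = √(109.0² + 182.8²) = 212.8 Ω
∠Z = arctan(182.8/109.0) = 59.19°
I = V/|Z| = 32.19 mA
P = VI cos φ = 6.85 × 0.03219 × cos(59.19°) = 112.9 mW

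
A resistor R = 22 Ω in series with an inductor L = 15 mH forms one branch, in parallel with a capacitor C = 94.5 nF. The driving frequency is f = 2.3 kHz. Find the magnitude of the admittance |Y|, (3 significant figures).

3.23 mS

ω = 2πf = 14450 rad/s
X_L = ωL = 217 Ω
X_C = 1/(ωC) = 732 Ω
Branch 1 (R+jX_L): Z₁ = 22.0 + j217 Ω, |Z₁| = 218 Ω
Branch 2 (−jX_C): Z₂ = −j732 Ω
Parallel: Z = Z₁Z₂/(Z₁+Z₂), |Z| = 309 Ω, ∠Z = 81.8°
|Y| = 1/|Z| = 3.23 mS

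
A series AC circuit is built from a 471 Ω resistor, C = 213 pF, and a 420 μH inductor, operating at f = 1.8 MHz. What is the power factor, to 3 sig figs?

ω = 2πf = 1.131e+07 rad/s
X_L = ωL = 4750 Ω
X_C = 1/(ωC) = 415 Ω
Net reactance X = X_L − X_C = 4330 Ω
Z = 471 + j4330 Ω
|Z| = √(471² + 4330²) = 4360 Ω
∠Z = arctan(4330/471) = 83.8°
cos φ = cos(83.8°) = 0.108

0.108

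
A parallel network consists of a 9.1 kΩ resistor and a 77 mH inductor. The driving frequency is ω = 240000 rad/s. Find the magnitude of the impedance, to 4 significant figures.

8164 Ω

X_L = ωL = 18480 Ω
Parallel: admittances add. Y = 1/R + 1/(jωL)
Y = (0.0001099 − j5.411e-05) S
|Y| = 0.0001225 S → |Z| = 1/|Y| = 8164 Ω, ∠Z = −∠Y = 26.22°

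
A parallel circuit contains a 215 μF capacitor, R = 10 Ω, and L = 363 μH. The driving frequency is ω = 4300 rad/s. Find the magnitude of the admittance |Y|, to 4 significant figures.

X_L = ωL = 1.561 Ω
X_C = 1/(ωC) = 1.082 Ω
Parallel: admittances add. Y = 1/R + 1/(jωL) + jωC
Y = (0.1000 + j0.2838) S
|Y| = 0.3009 S → |Z| = 1/|Y| = 3.323 Ω, ∠Z = −∠Y = -70.59°

300.9 mS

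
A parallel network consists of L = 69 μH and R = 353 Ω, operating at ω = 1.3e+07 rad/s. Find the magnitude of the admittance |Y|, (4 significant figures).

3.044 mS

X_L = ωL = 897.0 Ω
Parallel: admittances add. Y = 1/R + 1/(jωL)
Y = (0.002833 − j0.001115) S
|Y| = 0.003044 S → |Z| = 1/|Y| = 328.5 Ω, ∠Z = −∠Y = 21.48°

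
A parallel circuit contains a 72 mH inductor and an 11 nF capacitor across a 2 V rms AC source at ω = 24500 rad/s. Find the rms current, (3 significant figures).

595 μA

X_L = ωL = 1760 Ω
X_C = 1/(ωC) = 3710 Ω
Parallel: admittances add. Y = 1/(jωL) + jωC
Y = (0 − j0.000297) S
|Y| = 0.000297 S → |Z| = 1/|Y| = 3360 Ω, ∠Z = −∠Y = 90.0°
I = V/|Z| = 2/3360 = 595 μA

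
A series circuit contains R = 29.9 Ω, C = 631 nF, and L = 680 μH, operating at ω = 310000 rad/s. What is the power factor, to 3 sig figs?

0.144

X_L = ωL = 211 Ω
X_C = 1/(ωC) = 5.11 Ω
Net reactance X = X_L − X_C = 206 Ω
Z = 29.9 + j206 Ω
|Z| = √(29.9² + 206²) = 208 Ω
∠Z = arctan(206/29.9) = 81.7°
cos φ = cos(81.7°) = 0.144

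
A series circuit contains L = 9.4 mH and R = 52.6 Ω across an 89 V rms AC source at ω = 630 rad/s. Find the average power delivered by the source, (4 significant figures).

148.7 W

X_L = ωL = 5.922 Ω
Z = 52.60 + j5.922 Ω
|Z| = √(52.60² + 5.922²) = 52.93 Ω
∠Z = arctan(5.922/52.60) = 6.424°
I = V/|Z| = 1.681 A
P = VI cos φ = 89 × 1.681 × cos(6.424°) = 148.7 W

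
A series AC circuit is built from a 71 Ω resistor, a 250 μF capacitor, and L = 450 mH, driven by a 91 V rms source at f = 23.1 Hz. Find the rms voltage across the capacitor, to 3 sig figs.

31.2 V

ω = 2πf = 145.1 rad/s
X_L = ωL = 65.3 Ω
X_C = 1/(ωC) = 27.6 Ω
Net reactance X = X_L − X_C = 37.8 Ω
Z = 71.0 + j37.8 Ω
|Z| = √(71.0² + 37.8²) = 80.4 Ω
I = V/|Z| = 1.13 A
V_C = I·|Z_C| = 1.13 × 27.6 = 31.2 V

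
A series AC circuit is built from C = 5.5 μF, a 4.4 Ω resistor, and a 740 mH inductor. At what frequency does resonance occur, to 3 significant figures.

ω₀ = 1/√(LC) = 1/√(0.74 × 5.5e-06) = 495.7 rad/s
f₀ = ω₀/(2π) = 78.9 Hz

78.9 Hz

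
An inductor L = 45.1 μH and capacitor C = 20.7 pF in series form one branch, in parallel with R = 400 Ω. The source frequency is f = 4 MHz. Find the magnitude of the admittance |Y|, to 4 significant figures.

ω = 2πf = 2.513e+07 rad/s
X_L = ωL = 1133 Ω
X_C = 1/(ωC) = 1922 Ω
Branch 1: Z₁ = R = 400.0 Ω
Branch 2 (series LC): Z₂ = j(X_L − X_C) = −j788.7 Ω
Parallel: Z = Z₁Z₂/(Z₁+Z₂), |Z| = 356.7 Ω, ∠Z = -26.89°
|Y| = 1/|Z| = 2.803 mS

2.803 mS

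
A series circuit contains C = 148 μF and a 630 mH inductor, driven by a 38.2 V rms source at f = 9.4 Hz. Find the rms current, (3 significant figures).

ω = 2πf = 59.06 rad/s
X_L = ωL = 37.2 Ω
X_C = 1/(ωC) = 114 Ω
Net reactance X = X_L − X_C = -77.2 Ω
Z = − j77.2 Ω
|Z| = √(0² + 77.2²) = 77.2 Ω
I = V/|Z| = 38.2/77.2 = 495 mA

495 mA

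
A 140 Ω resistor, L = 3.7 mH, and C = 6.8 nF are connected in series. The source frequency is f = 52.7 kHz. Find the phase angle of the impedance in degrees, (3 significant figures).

ω = 2πf = 331100 rad/s
X_L = ωL = 1230 Ω
X_C = 1/(ωC) = 444 Ω
Net reactance X = X_L − X_C = 781 Ω
Z = 140 + j781 Ω
|Z| = √(140² + 781²) = 793 Ω
∠Z = arctan(781/140) = 79.8°

79.8°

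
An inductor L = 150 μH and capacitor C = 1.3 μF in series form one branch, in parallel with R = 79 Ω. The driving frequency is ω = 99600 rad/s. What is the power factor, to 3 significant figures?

X_L = ωL = 14.9 Ω
X_C = 1/(ωC) = 7.72 Ω
Branch 1: Z₁ = R = 79.0 Ω
Branch 2 (series LC): Z₂ = j(X_L − X_C) = j7.22 Ω
Parallel: Z = Z₁Z₂/(Z₁+Z₂), |Z| = 7.19 Ω, ∠Z = 84.8°
cos φ = cos(84.8°) = 0.0910

0.0910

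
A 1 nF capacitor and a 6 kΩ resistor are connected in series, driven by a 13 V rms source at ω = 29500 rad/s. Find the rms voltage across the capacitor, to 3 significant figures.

X_C = 1/(ωC) = 33900 Ω
Z = 6000 − j33900 Ω
|Z| = √(6000² + 33900²) = 34400 Ω
I = V/|Z| = 378 μA
V_C = I·|Z_C| = 0.000378 × 33900 = 12.8 V

12.8 V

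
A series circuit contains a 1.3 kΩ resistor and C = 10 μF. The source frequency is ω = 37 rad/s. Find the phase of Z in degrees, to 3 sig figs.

X_C = 1/(ωC) = 2700 Ω
Z = 1300 − j2700 Ω
|Z| = √(1300² + 2700²) = 3000 Ω
∠Z = arctan(-2700/1300) = -64.3°

-64.3°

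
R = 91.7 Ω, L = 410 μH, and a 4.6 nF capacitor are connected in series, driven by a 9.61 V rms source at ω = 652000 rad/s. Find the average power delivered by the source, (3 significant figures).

663 mW

X_L = ωL = 267 Ω
X_C = 1/(ωC) = 333 Ω
Net reactance X = X_L − X_C = -66.1 Ω
Z = 91.7 − j66.1 Ω
|Z| = √(91.7² + 66.1²) = 113 Ω
∠Z = arctan(-66.1/91.7) = -35.8°
I = V/|Z| = 85.0 mA
P = VI cos φ = 9.61 × 0.0850 × cos(-35.8°) = 663 mW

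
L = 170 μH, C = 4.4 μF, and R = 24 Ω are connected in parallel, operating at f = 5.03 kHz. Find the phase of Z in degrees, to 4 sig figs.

ω = 2πf = 31600 rad/s
X_L = ωL = 5.373 Ω
X_C = 1/(ωC) = 7.191 Ω
Parallel: admittances add. Y = 1/R + 1/(jωL) + jωC
Y = (0.04167 − j0.04706) S
|Y| = 0.06286 S → |Z| = 1/|Y| = 15.91 Ω, ∠Z = −∠Y = 48.48°

48.48°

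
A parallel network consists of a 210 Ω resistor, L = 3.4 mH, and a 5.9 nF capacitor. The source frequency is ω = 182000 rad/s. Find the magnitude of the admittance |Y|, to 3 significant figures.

4.79 mS

X_L = ωL = 619 Ω
X_C = 1/(ωC) = 931 Ω
Parallel: admittances add. Y = 1/R + 1/(jωL) + jωC
Y = (0.00476 − j0.000542) S
|Y| = 0.00479 S → |Z| = 1/|Y| = 209 Ω, ∠Z = −∠Y = 6.50°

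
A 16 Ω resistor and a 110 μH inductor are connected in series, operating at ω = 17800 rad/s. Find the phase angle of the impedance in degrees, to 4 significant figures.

6.977°

X_L = ωL = 1.958 Ω
Z = 16.00 + j1.958 Ω
|Z| = √(16.00² + 1.958²) = 16.12 Ω
∠Z = arctan(1.958/16.00) = 6.977°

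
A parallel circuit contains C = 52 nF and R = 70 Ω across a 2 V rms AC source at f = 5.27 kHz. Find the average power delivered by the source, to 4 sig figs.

ω = 2πf = 33110 rad/s
X_C = 1/(ωC) = 580.8 Ω
Parallel: admittances add. Y = 1/R + jωC
Y = (0.01429 + j0.001722) S
|Y| = 0.01439 S → |Z| = 1/|Y| = 69.50 Ω, ∠Z = −∠Y = -6.873°
I = V/|Z| = 28.78 mA
P = VI cos φ = 2 × 0.02878 × cos(-6.873°) = 57.14 mW

57.14 mW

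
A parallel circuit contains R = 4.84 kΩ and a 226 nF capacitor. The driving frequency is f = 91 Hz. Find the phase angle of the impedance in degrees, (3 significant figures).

-32.0°

ω = 2πf = 571.8 rad/s
X_C = 1/(ωC) = 7740 Ω
Parallel: admittances add. Y = 1/R + jωC
Y = (0.000207 + j0.000129) S
|Y| = 0.000244 S → |Z| = 1/|Y| = 4100 Ω, ∠Z = −∠Y = -32.0°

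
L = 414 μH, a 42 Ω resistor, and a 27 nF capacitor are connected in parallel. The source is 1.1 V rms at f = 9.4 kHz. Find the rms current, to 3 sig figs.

ω = 2πf = 59060 rad/s
X_L = ωL = 24.5 Ω
X_C = 1/(ωC) = 627 Ω
Parallel: admittances add. Y = 1/R + 1/(jωL) + jωC
Y = (0.0238 − j0.0393) S
|Y| = 0.0460 S → |Z| = 1/|Y| = 21.8 Ω, ∠Z = −∠Y = 58.8°
I = V/|Z| = 1.1/21.8 = 50.5 mA

50.5 mA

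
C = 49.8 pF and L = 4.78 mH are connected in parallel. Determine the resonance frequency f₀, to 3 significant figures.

326 kHz

ω₀ = 1/√(LC) = 1/√(0.00478 × 4.98e-11) = 2.05e+06 rad/s
f₀ = ω₀/(2π) = 326 kHz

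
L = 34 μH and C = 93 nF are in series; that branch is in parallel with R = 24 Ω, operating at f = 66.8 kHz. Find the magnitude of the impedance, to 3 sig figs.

10.3 Ω

ω = 2πf = 419700 rad/s
X_L = ωL = 14.3 Ω
X_C = 1/(ωC) = 25.6 Ω
Branch 1: Z₁ = R = 24.0 Ω
Branch 2 (series LC): Z₂ = j(X_L − X_C) = −j11.3 Ω
Parallel: Z = Z₁Z₂/(Z₁+Z₂), |Z| = 10.3 Ω, ∠Z = -64.7°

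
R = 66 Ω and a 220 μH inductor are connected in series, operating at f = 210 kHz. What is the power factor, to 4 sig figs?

0.2217

ω = 2πf = 1.319e+06 rad/s
X_L = ωL = 290.3 Ω
Z = 66.00 + j290.3 Ω
|Z| = √(66.00² + 290.3²) = 297.7 Ω
∠Z = arctan(290.3/66.00) = 77.19°
cos φ = cos(77.19°) = 0.2217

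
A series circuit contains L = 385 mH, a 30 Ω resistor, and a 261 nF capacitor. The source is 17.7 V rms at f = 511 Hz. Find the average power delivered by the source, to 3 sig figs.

ω = 2πf = 3211 rad/s
X_L = ωL = 1240 Ω
X_C = 1/(ωC) = 1190 Ω
Net reactance X = X_L − X_C = 42.8 Ω
Z = 30.0 + j42.8 Ω
|Z| = √(30.0² + 42.8²) = 52.3 Ω
∠Z = arctan(42.8/30.0) = 55.0°
I = V/|Z| = 339 mA
P = VI cos φ = 17.7 × 0.339 × cos(55.0°) = 3.44 W

3.44 W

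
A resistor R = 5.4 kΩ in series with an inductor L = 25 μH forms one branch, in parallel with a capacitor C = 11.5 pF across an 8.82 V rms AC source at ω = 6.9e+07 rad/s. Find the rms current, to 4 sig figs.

6.691 mA

X_L = ωL = 1725 Ω
X_C = 1/(ωC) = 1260 Ω
Branch 1 (R+jX_L): Z₁ = 5400 + j1725 Ω, |Z₁| = 5669 Ω
Branch 2 (−jX_C): Z₂ = −j1260 Ω
Parallel: Z = Z₁Z₂/(Z₁+Z₂), |Z| = 1318 Ω, ∠Z = -77.20°
I = V/|Z| = 8.82/1318 = 6.691 mA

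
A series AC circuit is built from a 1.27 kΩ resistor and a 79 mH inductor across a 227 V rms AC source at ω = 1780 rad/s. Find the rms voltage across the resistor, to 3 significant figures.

226 V

X_L = ωL = 141 Ω
Z = 1270 + j141 Ω
|Z| = √(1270² + 141²) = 1280 Ω
I = V/|Z| = 178 mA
V_R = I·|Z_R| = 0.178 × 1270 = 226 V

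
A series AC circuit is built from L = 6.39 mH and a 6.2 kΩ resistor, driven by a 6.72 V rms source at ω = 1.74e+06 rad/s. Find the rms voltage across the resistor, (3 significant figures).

3.27 V

X_L = ωL = 11100 Ω
Z = 6200 + j11100 Ω
|Z| = √(6200² + 11100²) = 12700 Ω
I = V/|Z| = 528 μA
V_R = I·|Z_R| = 0.000528 × 6200 = 3.27 V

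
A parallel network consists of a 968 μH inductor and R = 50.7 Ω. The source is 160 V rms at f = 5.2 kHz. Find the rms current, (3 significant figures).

5.96 A

ω = 2πf = 32670 rad/s
X_L = ωL = 31.6 Ω
Parallel: admittances add. Y = 1/R + 1/(jωL)
Y = (0.0197 − j0.0316) S
|Y| = 0.0373 S → |Z| = 1/|Y| = 26.8 Ω, ∠Z = −∠Y = 58.0°
I = V/|Z| = 160/26.8 = 5.96 A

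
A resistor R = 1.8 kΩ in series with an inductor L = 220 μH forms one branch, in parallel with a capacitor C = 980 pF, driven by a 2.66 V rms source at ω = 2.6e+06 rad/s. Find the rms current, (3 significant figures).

X_L = ωL = 572 Ω
X_C = 1/(ωC) = 392 Ω
Branch 1 (R+jX_L): Z₁ = 1800 + j572 Ω, |Z₁| = 1890 Ω
Branch 2 (−jX_C): Z₂ = −j392 Ω
Parallel: Z = Z₁Z₂/(Z₁+Z₂), |Z| = 410 Ω, ∠Z = -78.1°
I = V/|Z| = 2.66/410 = 6.49 mA

6.49 mA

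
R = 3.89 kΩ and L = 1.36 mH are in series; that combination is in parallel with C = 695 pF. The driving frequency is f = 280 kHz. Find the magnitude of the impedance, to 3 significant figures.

ω = 2πf = 1.759e+06 rad/s
X_L = ωL = 2390 Ω
X_C = 1/(ωC) = 818 Ω
Branch 1 (R+jX_L): Z₁ = 3890 + j2390 Ω, |Z₁| = 4570 Ω
Branch 2 (−jX_C): Z₂ = −j818 Ω
Parallel: Z = Z₁Z₂/(Z₁+Z₂), |Z| = 890 Ω, ∠Z = -80.4°

890 Ω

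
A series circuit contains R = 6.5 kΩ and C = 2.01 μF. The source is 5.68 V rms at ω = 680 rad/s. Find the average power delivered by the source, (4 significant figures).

X_C = 1/(ωC) = 731.6 Ω
Z = 6500 − j731.6 Ω
|Z| = √(6500² + 731.6²) = 6541 Ω
∠Z = arctan(-731.6/6500) = -6.422°
I = V/|Z| = 868.4 μA
P = VI cos φ = 5.68 × 0.0008684 × cos(-6.422°) = 4.901 mW

4.901 mW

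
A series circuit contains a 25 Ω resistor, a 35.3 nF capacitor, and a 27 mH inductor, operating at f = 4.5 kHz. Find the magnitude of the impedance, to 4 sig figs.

239.8 Ω

ω = 2πf = 28270 rad/s
X_L = ωL = 763.4 Ω
X_C = 1/(ωC) = 1002 Ω
Net reactance X = X_L − X_C = -238.5 Ω
Z = 25.00 − j238.5 Ω
|Z| = √(25.00² + 238.5²) = 239.8 Ω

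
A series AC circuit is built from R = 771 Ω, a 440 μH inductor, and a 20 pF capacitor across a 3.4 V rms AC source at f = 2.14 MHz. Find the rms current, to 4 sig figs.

ω = 2πf = 1.345e+07 rad/s
X_L = ωL = 5916 Ω
X_C = 1/(ωC) = 3719 Ω
Net reactance X = X_L − X_C = 2198 Ω
Z = 771.0 + j2198 Ω
|Z| = √(771.0² + 2198²) = 2329 Ω
I = V/|Z| = 3.4/2329 = 1.460 mA

1.460 mA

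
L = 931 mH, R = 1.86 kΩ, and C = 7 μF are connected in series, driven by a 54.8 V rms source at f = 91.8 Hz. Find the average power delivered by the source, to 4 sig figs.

ω = 2πf = 576.8 rad/s
X_L = ωL = 537.0 Ω
X_C = 1/(ωC) = 247.7 Ω
Net reactance X = X_L − X_C = 289.3 Ω
Z = 1860 + j289.3 Ω
|Z| = √(1860² + 289.3²) = 1882 Ω
∠Z = arctan(289.3/1860) = 8.842°
I = V/|Z| = 29.11 mA
P = VI cos φ = 54.8 × 0.02911 × cos(8.842°) = 1.576 W

1.576 W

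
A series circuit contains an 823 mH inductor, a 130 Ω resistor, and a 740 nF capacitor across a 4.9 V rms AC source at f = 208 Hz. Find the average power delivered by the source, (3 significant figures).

168 mW

ω = 2πf = 1307 rad/s
X_L = ωL = 1080 Ω
X_C = 1/(ωC) = 1030 Ω
Net reactance X = X_L − X_C = 41.6 Ω
Z = 130 + j41.6 Ω
|Z| = √(130² + 41.6²) = 136 Ω
∠Z = arctan(41.6/130) = 17.7°
I = V/|Z| = 35.9 mA
P = VI cos φ = 4.9 × 0.0359 × cos(17.7°) = 168 mW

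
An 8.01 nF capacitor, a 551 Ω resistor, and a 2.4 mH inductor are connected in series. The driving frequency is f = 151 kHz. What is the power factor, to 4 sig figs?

0.2488

ω = 2πf = 948800 rad/s
X_L = ωL = 2277 Ω
X_C = 1/(ωC) = 131.6 Ω
Net reactance X = X_L − X_C = 2145 Ω
Z = 551.0 + j2145 Ω
|Z| = √(551.0² + 2145²) = 2215 Ω
∠Z = arctan(2145/551.0) = 75.60°
cos φ = cos(75.60°) = 0.2488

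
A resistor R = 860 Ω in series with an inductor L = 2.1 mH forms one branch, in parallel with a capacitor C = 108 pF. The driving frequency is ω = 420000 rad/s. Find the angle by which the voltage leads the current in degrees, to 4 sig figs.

43.40°

X_L = ωL = 882.0 Ω
X_C = 1/(ωC) = 22050 Ω
Branch 1 (R+jX_L): Z₁ = 860.0 + j882.0 Ω, |Z₁| = 1232 Ω
Branch 2 (−jX_C): Z₂ = −j22050 Ω
Parallel: Z = Z₁Z₂/(Z₁+Z₂), |Z| = 1282 Ω, ∠Z = 43.40°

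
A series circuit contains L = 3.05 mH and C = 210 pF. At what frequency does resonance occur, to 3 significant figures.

ω₀ = 1/√(LC) = 1/√(0.00305 × 2.1e-10) = 1.25e+06 rad/s
f₀ = ω₀/(2π) = 199 kHz

199 kHz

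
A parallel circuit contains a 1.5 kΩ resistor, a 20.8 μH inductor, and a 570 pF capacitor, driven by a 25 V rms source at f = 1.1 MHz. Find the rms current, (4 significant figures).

ω = 2πf = 6.912e+06 rad/s
X_L = ωL = 143.8 Ω
X_C = 1/(ωC) = 253.8 Ω
Parallel: admittances add. Y = 1/R + 1/(jωL) + jωC
Y = (0.0006667 − j0.003017) S
|Y| = 0.003089 S → |Z| = 1/|Y| = 323.7 Ω, ∠Z = −∠Y = 77.54°
I = V/|Z| = 25/323.7 = 77.23 mA

77.23 mA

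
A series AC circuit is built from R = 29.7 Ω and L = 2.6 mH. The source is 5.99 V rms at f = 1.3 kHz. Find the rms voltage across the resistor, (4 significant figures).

ω = 2πf = 8168 rad/s
X_L = ωL = 21.24 Ω
Z = 29.70 + j21.24 Ω
|Z| = √(29.70² + 21.24²) = 36.51 Ω
I = V/|Z| = 164.1 mA
V_R = I·|Z_R| = 0.1641 × 29.70 = 4.872 V

4.872 V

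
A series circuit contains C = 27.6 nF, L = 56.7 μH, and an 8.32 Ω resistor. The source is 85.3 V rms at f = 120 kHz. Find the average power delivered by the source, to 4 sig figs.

621.9 W

ω = 2πf = 754000 rad/s
X_L = ωL = 42.75 Ω
X_C = 1/(ωC) = 48.05 Ω
Net reactance X = X_L − X_C = -5.303 Ω
Z = 8.320 − j5.303 Ω
|Z| = √(8.320² + 5.303²) = 9.866 Ω
∠Z = arctan(-5.303/8.320) = -32.51°
I = V/|Z| = 8.645 A
P = VI cos φ = 85.3 × 8.645 × cos(-32.51°) = 621.9 W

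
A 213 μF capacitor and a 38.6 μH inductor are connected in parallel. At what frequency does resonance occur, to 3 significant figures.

1.76 kHz

ω₀ = 1/√(LC) = 1/√(3.86e-05 × 0.000213) = 11030 rad/s
f₀ = ω₀/(2π) = 1.76 kHz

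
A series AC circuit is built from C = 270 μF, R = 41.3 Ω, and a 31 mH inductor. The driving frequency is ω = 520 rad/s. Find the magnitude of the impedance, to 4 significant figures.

X_L = ωL = 16.12 Ω
X_C = 1/(ωC) = 7.123 Ω
Net reactance X = X_L − X_C = 8.997 Ω
Z = 41.30 + j8.997 Ω
|Z| = √(41.30² + 8.997²) = 42.27 Ω

42.27 Ω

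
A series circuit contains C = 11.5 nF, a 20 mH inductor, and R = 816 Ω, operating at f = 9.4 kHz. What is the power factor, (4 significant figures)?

0.9419

ω = 2πf = 59060 rad/s
X_L = ωL = 1181 Ω
X_C = 1/(ωC) = 1472 Ω
Net reactance X = X_L − X_C = -291.1 Ω
Z = 816.0 − j291.1 Ω
|Z| = √(816.0² + 291.1²) = 866.4 Ω
∠Z = arctan(-291.1/816.0) = -19.63°
cos φ = cos(-19.63°) = 0.9419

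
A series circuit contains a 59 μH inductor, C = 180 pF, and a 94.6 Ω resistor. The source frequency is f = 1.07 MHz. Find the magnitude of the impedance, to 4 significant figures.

440.0 Ω

ω = 2πf = 6.723e+06 rad/s
X_L = ωL = 396.7 Ω
X_C = 1/(ωC) = 826.3 Ω
Net reactance X = X_L − X_C = -429.7 Ω
Z = 94.60 − j429.7 Ω
|Z| = √(94.60² + 429.7²) = 440.0 Ω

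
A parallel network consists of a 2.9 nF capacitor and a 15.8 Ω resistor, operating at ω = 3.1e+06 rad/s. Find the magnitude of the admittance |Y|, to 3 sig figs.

63.9 mS

X_C = 1/(ωC) = 111 Ω
Parallel: admittances add. Y = 1/R + jωC
Y = (0.0633 + j0.00899) S
|Y| = 0.0639 S → |Z| = 1/|Y| = 15.6 Ω, ∠Z = −∠Y = -8.08°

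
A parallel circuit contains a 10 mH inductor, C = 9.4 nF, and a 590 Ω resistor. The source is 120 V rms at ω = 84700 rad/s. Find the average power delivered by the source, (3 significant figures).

24.4 W

X_L = ωL = 847 Ω
X_C = 1/(ωC) = 1260 Ω
Parallel: admittances add. Y = 1/R + 1/(jωL) + jωC
Y = (0.00169 − j0.000384) S
|Y| = 0.00174 S → |Z| = 1/|Y| = 575 Ω, ∠Z = −∠Y = 12.8°
I = V/|Z| = 209 mA
P = VI cos φ = 120 × 0.209 × cos(12.8°) = 24.4 W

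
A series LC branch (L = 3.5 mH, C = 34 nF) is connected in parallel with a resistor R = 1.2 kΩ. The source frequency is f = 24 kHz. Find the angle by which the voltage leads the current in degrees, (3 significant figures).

74.5°

ω = 2πf = 150800 rad/s
X_L = ωL = 528 Ω
X_C = 1/(ωC) = 195 Ω
Branch 1: Z₁ = R = 1200 Ω
Branch 2 (series LC): Z₂ = j(X_L − X_C) = j333 Ω
Parallel: Z = Z₁Z₂/(Z₁+Z₂), |Z| = 321 Ω, ∠Z = 74.5°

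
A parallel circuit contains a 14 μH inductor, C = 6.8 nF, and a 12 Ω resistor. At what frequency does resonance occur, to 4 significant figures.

ω₀ = 1/√(LC) = 1/√(1.4e-05 × 6.8e-09) = 3.241e+06 rad/s
f₀ = ω₀/(2π) = 515.8 kHz

515.8 kHz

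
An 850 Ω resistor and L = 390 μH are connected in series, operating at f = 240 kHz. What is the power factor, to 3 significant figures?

ω = 2πf = 1.508e+06 rad/s
X_L = ωL = 588 Ω
Z = 850 + j588 Ω
|Z| = √(850² + 588²) = 1030 Ω
∠Z = arctan(588/850) = 34.7°
cos φ = cos(34.7°) = 0.822

0.822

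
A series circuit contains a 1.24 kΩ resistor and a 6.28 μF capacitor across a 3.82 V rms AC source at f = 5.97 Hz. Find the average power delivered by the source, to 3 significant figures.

ω = 2πf = 37.51 rad/s
X_C = 1/(ωC) = 4250 Ω
Z = 1240 − j4250 Ω
|Z| = √(1240² + 4250²) = 4420 Ω
∠Z = arctan(-4250/1240) = -73.7°
I = V/|Z| = 864 μA
P = VI cos φ = 3.82 × 0.000864 × cos(-73.7°) = 925 μW

925 μW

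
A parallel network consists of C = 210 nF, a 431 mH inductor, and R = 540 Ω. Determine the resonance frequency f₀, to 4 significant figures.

ω₀ = 1/√(LC) = 1/√(0.431 × 2.1e-07) = 3324 rad/s
f₀ = ω₀/(2π) = 529.0 Hz

529.0 Hz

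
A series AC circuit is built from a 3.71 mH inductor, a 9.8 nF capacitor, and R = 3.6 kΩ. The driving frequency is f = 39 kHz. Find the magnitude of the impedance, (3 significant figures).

3630 Ω

ω = 2πf = 245000 rad/s
X_L = ωL = 909 Ω
X_C = 1/(ωC) = 416 Ω
Net reactance X = X_L − X_C = 493 Ω
Z = 3600 + j493 Ω
|Z| = √(3600² + 493²) = 3630 Ω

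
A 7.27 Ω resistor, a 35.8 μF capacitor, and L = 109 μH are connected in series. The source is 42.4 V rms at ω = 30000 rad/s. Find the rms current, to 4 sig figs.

5.552 A

X_L = ωL = 3.270 Ω
X_C = 1/(ωC) = 0.9311 Ω
Net reactance X = X_L − X_C = 2.339 Ω
Z = 7.270 + j2.339 Ω
|Z| = √(7.270² + 2.339²) = 7.637 Ω
I = V/|Z| = 42.4/7.637 = 5.552 A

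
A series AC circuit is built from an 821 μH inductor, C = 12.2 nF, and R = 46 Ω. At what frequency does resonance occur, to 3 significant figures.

ω₀ = 1/√(LC) = 1/√(0.000821 × 1.22e-08) = 316000 rad/s
f₀ = ω₀/(2π) = 50.3 kHz

50.3 kHz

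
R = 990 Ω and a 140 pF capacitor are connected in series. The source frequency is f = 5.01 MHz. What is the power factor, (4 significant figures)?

0.9747

ω = 2πf = 3.148e+07 rad/s
X_C = 1/(ωC) = 226.9 Ω
Z = 990.0 − j226.9 Ω
|Z| = √(990.0² + 226.9²) = 1016 Ω
∠Z = arctan(-226.9/990.0) = -12.91°
cos φ = cos(-12.91°) = 0.9747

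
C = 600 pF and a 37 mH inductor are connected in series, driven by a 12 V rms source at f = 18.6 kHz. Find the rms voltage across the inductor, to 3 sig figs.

ω = 2πf = 116900 rad/s
X_L = ωL = 4320 Ω
X_C = 1/(ωC) = 14300 Ω
Net reactance X = X_L − X_C = -9940 Ω
Z = − j9940 Ω
|Z| = √(0² + 9940²) = 9940 Ω
I = V/|Z| = 1.21 mA
V_L = I·|Z_L| = 0.00121 × 4320 = 5.22 V

5.22 V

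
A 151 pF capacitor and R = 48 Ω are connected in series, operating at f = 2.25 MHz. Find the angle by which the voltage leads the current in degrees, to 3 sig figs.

ω = 2πf = 1.414e+07 rad/s
X_C = 1/(ωC) = 468 Ω
Z = 48.0 − j468 Ω
|Z| = √(48.0² + 468²) = 471 Ω
∠Z = arctan(-468/48.0) = -84.1°

-84.1°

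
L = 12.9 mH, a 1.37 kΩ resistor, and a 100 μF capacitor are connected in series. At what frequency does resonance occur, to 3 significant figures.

ω₀ = 1/√(LC) = 1/√(0.0129 × 0.0001) = 880.5 rad/s
f₀ = ω₀/(2π) = 140 Hz

140 Hz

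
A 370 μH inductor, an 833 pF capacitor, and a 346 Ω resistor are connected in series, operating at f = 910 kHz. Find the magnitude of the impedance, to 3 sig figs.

ω = 2πf = 5.718e+06 rad/s
X_L = ωL = 2120 Ω
X_C = 1/(ωC) = 210 Ω
Net reactance X = X_L − X_C = 1910 Ω
Z = 346 + j1910 Ω
|Z| = √(346² + 1910²) = 1940 Ω

1940 Ω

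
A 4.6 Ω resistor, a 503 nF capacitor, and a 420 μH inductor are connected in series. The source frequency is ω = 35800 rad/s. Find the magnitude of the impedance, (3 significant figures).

X_L = ωL = 15.0 Ω
X_C = 1/(ωC) = 55.5 Ω
Net reactance X = X_L − X_C = -40.5 Ω
Z = 4.60 − j40.5 Ω
|Z| = √(4.60² + 40.5²) = 40.8 Ω

40.8 Ω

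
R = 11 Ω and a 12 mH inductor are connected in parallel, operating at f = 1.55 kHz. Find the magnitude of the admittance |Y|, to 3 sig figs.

ω = 2πf = 9739 rad/s
X_L = ωL = 117 Ω
Parallel: admittances add. Y = 1/R + 1/(jωL)
Y = (0.0909 − j0.00856) S
|Y| = 0.0913 S → |Z| = 1/|Y| = 11.0 Ω, ∠Z = −∠Y = 5.38°

91.3 mS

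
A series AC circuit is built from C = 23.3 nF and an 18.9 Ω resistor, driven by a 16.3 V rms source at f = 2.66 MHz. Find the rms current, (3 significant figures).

855 mA

ω = 2πf = 1.671e+07 rad/s
X_C = 1/(ωC) = 2.57 Ω
Z = 18.9 − j2.57 Ω
|Z| = √(18.9² + 2.57²) = 19.1 Ω
I = V/|Z| = 16.3/19.1 = 855 mA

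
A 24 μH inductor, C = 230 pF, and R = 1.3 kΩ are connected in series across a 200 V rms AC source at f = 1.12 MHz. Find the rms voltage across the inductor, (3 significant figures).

24.6 V

ω = 2πf = 7.037e+06 rad/s
X_L = ωL = 169 Ω
X_C = 1/(ωC) = 618 Ω
Net reactance X = X_L − X_C = -449 Ω
Z = 1300 − j449 Ω
|Z| = √(1300² + 449²) = 1380 Ω
I = V/|Z| = 145 mA
V_L = I·|Z_L| = 0.145 × 169 = 24.6 V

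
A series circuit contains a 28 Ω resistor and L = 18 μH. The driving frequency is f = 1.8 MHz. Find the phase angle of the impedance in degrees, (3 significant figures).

ω = 2πf = 1.131e+07 rad/s
X_L = ωL = 204 Ω
Z = 28.0 + j204 Ω
|Z| = √(28.0² + 204²) = 205 Ω
∠Z = arctan(204/28.0) = 82.2°

82.2°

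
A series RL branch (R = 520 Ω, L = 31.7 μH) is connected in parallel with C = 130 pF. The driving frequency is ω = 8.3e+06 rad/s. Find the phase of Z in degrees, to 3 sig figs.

X_L = ωL = 263 Ω
X_C = 1/(ωC) = 927 Ω
Branch 1 (R+jX_L): Z₁ = 520 + j263 Ω, |Z₁| = 583 Ω
Branch 2 (−jX_C): Z₂ = −j927 Ω
Parallel: Z = Z₁Z₂/(Z₁+Z₂), |Z| = 641 Ω, ∠Z = -11.2°

-11.2°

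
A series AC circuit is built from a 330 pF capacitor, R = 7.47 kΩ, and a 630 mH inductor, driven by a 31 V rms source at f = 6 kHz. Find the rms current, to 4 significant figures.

ω = 2πf = 37700 rad/s
X_L = ωL = 23750 Ω
X_C = 1/(ωC) = 80380 Ω
Net reactance X = X_L − X_C = -56630 Ω
Z = 7470 − j56630 Ω
|Z| = √(7470² + 56630²) = 57120 Ω
I = V/|Z| = 31/57120 = 542.7 μA

542.7 μA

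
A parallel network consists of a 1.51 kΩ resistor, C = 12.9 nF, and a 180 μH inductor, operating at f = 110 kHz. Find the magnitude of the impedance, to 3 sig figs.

ω = 2πf = 691200 rad/s
X_L = ωL = 124 Ω
X_C = 1/(ωC) = 112 Ω
Parallel: admittances add. Y = 1/R + 1/(jωL) + jωC
Y = (0.000662 + j0.000878) S
|Y| = 0.00110 S → |Z| = 1/|Y| = 909 Ω, ∠Z = −∠Y = -53.0°

909 Ω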